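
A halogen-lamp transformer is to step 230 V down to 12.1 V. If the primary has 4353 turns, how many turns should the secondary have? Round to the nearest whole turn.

N_s/N_p = V_s/V_p, so N_s = 4353 × 12.1/230 = 229.0 ≈ 229 turns.

N_s = 229 turns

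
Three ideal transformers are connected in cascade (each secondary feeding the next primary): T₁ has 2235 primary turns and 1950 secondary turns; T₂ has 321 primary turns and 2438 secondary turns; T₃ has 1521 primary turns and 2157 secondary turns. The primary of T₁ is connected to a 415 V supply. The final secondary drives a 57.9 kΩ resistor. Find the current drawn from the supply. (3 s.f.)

I_supply ≈ 0.633 A

Secondary of T₁: V = 415.00 × 1950/2235 = 362.08 V.
Secondary of T₂: V = 362.08 × 2438/321 = 2750.0 V.
Secondary of T₃: V = 2750.0 × 2157/1521 = 3899.9 V.
I_load = 3899.9/57900 = 0.067356 A, so P_out = 3899.9 × 0.067356 = 262.68 W.
All ideal ⇒ P_in = P_out, so I_supply = 262.68/415 = 0.633 A.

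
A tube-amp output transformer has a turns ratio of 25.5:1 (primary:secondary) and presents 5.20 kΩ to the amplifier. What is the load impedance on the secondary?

Z_s = Z_p/(N_p/N_s)² = 5200/25.5² = 8.00 Ω.

Z_s ≈ 8.00 Ω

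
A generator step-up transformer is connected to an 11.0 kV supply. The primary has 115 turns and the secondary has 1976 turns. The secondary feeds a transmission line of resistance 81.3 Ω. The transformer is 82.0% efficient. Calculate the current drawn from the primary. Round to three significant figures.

V_s = 11000 × 1976/115 = 189010 V.
I_s = V_s/R = 189010/81.3 = 2324.8 A.
P_out = V_s I_s = 189010 × 2324.8 = 4.3941×10^8 W.
P_in = P_out/η = 4.3941×10^8/0.820 = 5.3587×10^8 W.
I_p = P_in/V_p = 5.3587×10^8/11000 = 48700 A.

I_p ≈ 48700 A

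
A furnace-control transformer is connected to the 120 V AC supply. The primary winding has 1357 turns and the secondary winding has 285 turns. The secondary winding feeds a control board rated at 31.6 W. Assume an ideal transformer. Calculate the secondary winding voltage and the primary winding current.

V_s ≈ 25.2 V, I_p ≈ 0.263 A

V_s = V_p × N_s/N_p = 120 × 285/1357 = 25.203 V.
I_s = P/V_s = 31.6/25.203 = 1.2538 A.
I_p = I_s × N_s/N_p = 1.2538 × 285/1357 = 0.263 A.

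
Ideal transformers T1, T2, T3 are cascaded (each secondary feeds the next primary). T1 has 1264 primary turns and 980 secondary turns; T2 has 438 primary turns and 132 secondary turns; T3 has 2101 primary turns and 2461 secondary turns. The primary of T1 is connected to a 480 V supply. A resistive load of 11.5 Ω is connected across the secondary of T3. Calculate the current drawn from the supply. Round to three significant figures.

I_supply ≈ 3.13 A

After T1: V = 480.00 × 980/1264 = 372.15 V.
After T2: V = 372.15 × 132/438 = 112.16 V.
After T3: V = 112.16 × 2461/2101 = 131.37 V.
I_load = 131.37/11.5 = 11.424 A, so P_out = 131.37 × 11.424 = 1500.8 W.
All ideal ⇒ P_in = P_out, so I_supply = 1500.8/480 = 3.13 A.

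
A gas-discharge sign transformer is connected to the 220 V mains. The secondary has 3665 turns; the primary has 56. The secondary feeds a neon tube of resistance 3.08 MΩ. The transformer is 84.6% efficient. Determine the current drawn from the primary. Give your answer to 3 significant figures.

V_s = 220 × 3665/56 = 14398 V.
I_s = V_s/R = 14398/(3.08×10^6) = 0.0046747 A.
P_out = V_s I_s = 14398 × 0.0046747 = 67.308 W.
P_in = P_out/η = 67.308/0.846 = 79.560 W.
I_p = P_in/V_p = 79.560/220 = 0.362 A.

I_p ≈ 0.362 A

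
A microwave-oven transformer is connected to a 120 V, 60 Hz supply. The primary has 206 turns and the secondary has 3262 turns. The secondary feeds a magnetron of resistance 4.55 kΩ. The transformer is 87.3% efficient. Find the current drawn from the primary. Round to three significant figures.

I_p ≈ 7.58 A

V_s = 120 × 3262/206 = 1900.2 V.
I_s = V_s/R = 1900.2/4550 = 0.41763 A.
P_out = V_s I_s = 1900.2 × 0.41763 = 793.57 W.
P_in = P_out/η = 793.57/0.873 = 909.01 W.
I_p = P_in/V_p = 909.01/120 = 7.58 A.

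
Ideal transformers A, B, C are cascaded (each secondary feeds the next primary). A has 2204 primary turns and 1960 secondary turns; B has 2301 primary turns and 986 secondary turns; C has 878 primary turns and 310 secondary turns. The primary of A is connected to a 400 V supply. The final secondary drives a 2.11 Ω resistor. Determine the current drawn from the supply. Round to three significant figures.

Secondary of A: V = 400.00 × 1960/2204 = 355.72 V.
Secondary of B: V = 355.72 × 986/2301 = 152.43 V.
Secondary of C: V = 152.43 × 310/878 = 53.819 V.
I_load = 53.819/2.11 = 25.506 A, so P_out = 53.819 × 25.506 = 1372.7 W.
All ideal ⇒ P_in = P_out, so I_supply = 1372.7/400 = 3.43 A.

I_supply ≈ 3.43 A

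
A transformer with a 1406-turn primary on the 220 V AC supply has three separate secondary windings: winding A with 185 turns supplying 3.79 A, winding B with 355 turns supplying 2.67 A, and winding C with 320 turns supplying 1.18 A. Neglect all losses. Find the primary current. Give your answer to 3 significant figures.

I_p ≈ 1.44 A

V_A = 220 × 185/1406 = 28.947 V; V_B = 220 × 355/1406 = 55.548 V; V_C = 220 × 320/1406 = 50.071 V.
P_out = V_A I_A + V_B I_B + V_C I_C = 28.947×3.79 + 55.548×2.67 + 50.071×1.18 = 109.71 + 148.31 + 59.084 = 317.11 W.
Ideal ⇒ P_in = P_out, so I_p = P_out/V_p = 317.11/220 = 1.44 A.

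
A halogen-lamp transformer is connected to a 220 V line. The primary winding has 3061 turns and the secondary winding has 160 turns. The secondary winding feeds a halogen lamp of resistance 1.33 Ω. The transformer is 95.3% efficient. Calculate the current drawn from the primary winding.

I_p ≈ 0.474 A

V_s = 220 × 160/3061 = 11.500 V.
I_s = V_s/R = 11.500/1.33 = 8.6462 A.
P_out = V_s I_s = 11.500 × 8.6462 = 99.428 W.
P_in = P_out/η = 99.428/0.953 = 104.33 W.
I_p = P_in/V_p = 104.33/220 = 0.474 A.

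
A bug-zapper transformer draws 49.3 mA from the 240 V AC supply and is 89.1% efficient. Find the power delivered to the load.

P_out ≈ 10.5 W

P_in = V_p I_p = 240 × 0.0493 = 11.832 W.
P_out = η P_in = 0.891 × 11.832 = 10.5 W.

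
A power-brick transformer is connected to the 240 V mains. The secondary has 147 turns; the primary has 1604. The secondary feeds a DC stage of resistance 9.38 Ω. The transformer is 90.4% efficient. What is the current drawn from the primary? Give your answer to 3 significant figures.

I_p ≈ 0.238 A

V_s = 240 × 147/1604 = 21.995 V.
I_s = V_s/R = 21.995/9.38 = 2.3449 A.
P_out = V_s I_s = 21.995 × 2.3449 = 51.576 W.
P_in = P_out/η = 51.576/0.904 = 57.053 W.
I_p = P_in/V_p = 57.053/240 = 0.238 A.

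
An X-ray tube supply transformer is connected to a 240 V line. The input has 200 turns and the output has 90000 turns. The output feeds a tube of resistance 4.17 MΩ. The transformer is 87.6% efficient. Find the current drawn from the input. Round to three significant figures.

I_in ≈ 13.3 A

V_out = 240 × 90000/200 = 108000 V.
I_out = V_out/R = 108000/(4.17×10^6) = 0.025899 A.
P_out = V_out I_out = 108000 × 0.025899 = 2797.1 W.
P_in = P_out/η = 2797.1/0.876 = 3193.1 W.
I_in = P_in/V_in = 3193.1/240 = 13.3 A.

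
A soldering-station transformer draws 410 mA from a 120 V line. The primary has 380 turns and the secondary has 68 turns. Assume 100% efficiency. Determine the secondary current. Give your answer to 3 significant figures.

I_s ≈ 2.29 A

I_s/I_p = N_p/N_s, so I_s = 0.410 × 380/68 = 2.29 A.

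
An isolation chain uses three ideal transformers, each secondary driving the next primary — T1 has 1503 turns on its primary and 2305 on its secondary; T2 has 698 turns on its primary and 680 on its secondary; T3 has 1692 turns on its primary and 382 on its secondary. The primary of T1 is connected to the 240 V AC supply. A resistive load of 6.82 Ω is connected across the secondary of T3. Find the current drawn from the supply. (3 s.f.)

After T1: V = 240.00 × 2305/1503 = 368.06 V.
After T2: V = 368.06 × 680/698 = 358.57 V.
After T3: V = 358.57 × 382/1692 = 80.954 V.
I_load = 80.954/6.82 = 11.870 A, so P_out = 80.954 × 11.870 = 960.94 W.
All ideal ⇒ P_in = P_out, so I_supply = 960.94/240 = 4.00 A.

I_supply ≈ 4.00 A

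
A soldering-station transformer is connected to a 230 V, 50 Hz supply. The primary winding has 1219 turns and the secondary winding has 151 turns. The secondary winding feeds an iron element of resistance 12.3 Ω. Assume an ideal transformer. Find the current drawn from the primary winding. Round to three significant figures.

V_s = V_p × N_s/N_p = 230 × 151/1219 = 28.491 V.
I_s = V_s/R = 28.491/12.3 = 2.3163 A.
For an ideal transformer I_p N_p = I_s N_s, so I_p = 2.3163 × 151/1219 = 0.287 A.

I_p ≈ 0.287 A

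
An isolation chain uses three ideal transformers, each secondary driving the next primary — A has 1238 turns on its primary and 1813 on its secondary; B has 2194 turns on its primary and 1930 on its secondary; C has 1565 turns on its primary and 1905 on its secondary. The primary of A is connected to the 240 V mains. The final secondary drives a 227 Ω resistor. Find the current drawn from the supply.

After A: V = 240.00 × 1813/1238 = 351.47 V.
After B: V = 351.47 × 1930/2194 = 309.18 V.
After C: V = 309.18 × 1905/1565 = 376.35 V.
I_load = 376.35/227 = 1.6579 A, so P_out = 376.35 × 1.6579 = 623.96 W.
All ideal ⇒ P_in = P_out, so I_supply = 623.96/240 = 2.60 A.

I_supply ≈ 2.60 A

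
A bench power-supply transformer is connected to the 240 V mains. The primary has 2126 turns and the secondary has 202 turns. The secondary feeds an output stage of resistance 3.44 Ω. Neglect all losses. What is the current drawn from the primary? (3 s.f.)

V_s = V_p × N_s/N_p = 240 × 202/2126 = 22.803 V.
I_s = V_s/R = 22.803/3.44 = 6.6289 A.
For an ideal transformer I_p N_p = I_s N_s, so I_p = 6.6289 × 202/2126 = 0.630 A.

I_p ≈ 0.630 A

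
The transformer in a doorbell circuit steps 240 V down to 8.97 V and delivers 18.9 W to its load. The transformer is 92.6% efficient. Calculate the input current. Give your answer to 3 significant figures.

P_in = P_out/η = 18.9/0.926 = 20.410 W.
I_in = P_in/V_in = 20.410/240 = 0.0850 A.

I_in ≈ 0.0850 A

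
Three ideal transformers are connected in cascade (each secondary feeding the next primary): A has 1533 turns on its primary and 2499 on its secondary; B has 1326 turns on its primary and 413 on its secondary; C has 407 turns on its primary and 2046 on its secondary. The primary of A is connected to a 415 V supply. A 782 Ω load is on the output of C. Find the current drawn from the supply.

After A: V = 415.00 × 2499/1533 = 676.51 V.
After B: V = 676.51 × 413/1326 = 210.71 V.
After C: V = 210.71 × 2046/407 = 1059.2 V.
I_load = 1059.2/782 = 1.3545 A, so P_out = 1059.2 × 1.3545 = 1434.7 W.
All ideal ⇒ P_in = P_out, so I_supply = 1434.7/415 = 3.46 A.

I_supply ≈ 3.46 A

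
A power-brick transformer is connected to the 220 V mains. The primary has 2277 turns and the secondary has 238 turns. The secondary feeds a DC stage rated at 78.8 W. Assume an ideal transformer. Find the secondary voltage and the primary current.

V_s ≈ 23.0 V, I_p ≈ 0.358 A

V_s = V_p × N_s/N_p = 220 × 238/2277 = 22.995 V.
I_s = P/V_s = 78.8/22.995 = 3.4268 A.
I_p = I_s × N_s/N_p = 3.4268 × 238/2277 = 0.358 A.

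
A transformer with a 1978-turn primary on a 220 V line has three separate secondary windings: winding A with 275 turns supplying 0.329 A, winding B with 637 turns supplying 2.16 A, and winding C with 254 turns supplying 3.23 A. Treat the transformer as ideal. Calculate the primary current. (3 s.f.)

V_A = 220 × 275/1978 = 30.586 V; V_B = 220 × 637/1978 = 70.849 V; V_C = 220 × 254/1978 = 28.251 V.
P_out = V_A I_A + V_B I_B + V_C I_C = 30.586×0.329 + 70.849×2.16 + 28.251×3.23 = 10.063 + 153.03 + 91.250 = 254.35 W.
Ideal ⇒ P_in = P_out, so I_p = P_out/V_p = 254.35/220 = 1.16 A.

I_p ≈ 1.16 A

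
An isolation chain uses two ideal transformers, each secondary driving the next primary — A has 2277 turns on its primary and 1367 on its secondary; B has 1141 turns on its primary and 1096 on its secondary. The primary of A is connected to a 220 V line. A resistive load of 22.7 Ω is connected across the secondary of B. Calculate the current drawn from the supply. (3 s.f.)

I_supply ≈ 3.22 A

After A: V = 220.00 × 1367/2277 = 132.08 V.
After B: V = 132.08 × 1096/1141 = 126.87 V.
I_load = 126.87/22.7 = 5.5889 A, so P_out = 126.87 × 5.5889 = 709.06 W.
All ideal ⇒ P_in = P_out, so I_supply = 709.06/220 = 3.22 A.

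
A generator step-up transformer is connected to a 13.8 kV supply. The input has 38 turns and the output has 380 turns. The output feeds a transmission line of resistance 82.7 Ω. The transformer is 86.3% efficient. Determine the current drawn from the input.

I_in ≈ 19300 A

V_out = 13800 × 380/38 = 138000 V.
I_out = V_out/R = 138000/82.7 = 1668.7 A.
P_out = V_out I_out = 138000 × 1668.7 = 2.3028×10^8 W.
P_in = P_out/η = 2.3028×10^8/0.863 = 2.6683×10^8 W.
I_in = P_in/V_in = 2.6683×10^8/13800 = 19300 A.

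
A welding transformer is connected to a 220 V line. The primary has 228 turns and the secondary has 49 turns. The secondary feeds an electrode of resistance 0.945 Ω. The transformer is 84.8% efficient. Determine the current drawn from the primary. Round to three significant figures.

I_p ≈ 12.7 A

V_s = 220 × 49/228 = 47.281 V.
I_s = V_s/R = 47.281/0.945 = 50.032 A.
P_out = V_s I_s = 47.281 × 50.032 = 2365.6 W.
P_in = P_out/η = 2365.6/0.848 = 2789.6 W.
I_p = P_in/V_p = 2789.6/220 = 12.7 A.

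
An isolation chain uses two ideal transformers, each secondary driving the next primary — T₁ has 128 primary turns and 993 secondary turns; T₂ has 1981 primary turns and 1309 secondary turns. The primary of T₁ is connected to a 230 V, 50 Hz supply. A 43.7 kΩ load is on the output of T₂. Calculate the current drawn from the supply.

I_supply ≈ 0.138 A

Secondary of T₁: V = 230.00 × 993/128 = 1784.3 V.
Secondary of T₂: V = 1784.3 × 1309/1981 = 1179.0 V.
I_load = 1179.0/43700 = 0.026980 A, so P_out = 1179.0 × 0.026980 = 31.810 W.
All ideal ⇒ P_in = P_out, so I_supply = 31.810/230 = 0.138 A.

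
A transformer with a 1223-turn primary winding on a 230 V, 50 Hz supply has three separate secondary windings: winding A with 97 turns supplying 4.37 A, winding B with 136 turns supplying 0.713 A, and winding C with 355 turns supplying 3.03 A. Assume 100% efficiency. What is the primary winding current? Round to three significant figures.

V_A = 230 × 97/1223 = 18.242 V; V_B = 230 × 136/1223 = 25.576 V; V_C = 230 × 355/1223 = 66.762 V.
P_out = V_A I_A + V_B I_B + V_C I_C = 18.242×4.37 + 25.576×0.713 + 66.762×3.03 = 79.718 + 18.236 + 202.29 = 300.24 W.
Ideal ⇒ P_in = P_out, so I_p = P_out/V_p = 300.24/230 = 1.31 A.

I_p ≈ 1.31 A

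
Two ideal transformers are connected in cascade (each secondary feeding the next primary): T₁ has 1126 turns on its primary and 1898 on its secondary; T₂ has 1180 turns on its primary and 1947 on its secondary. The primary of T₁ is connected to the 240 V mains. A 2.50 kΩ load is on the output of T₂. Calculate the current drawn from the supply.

I_supply ≈ 0.743 A

After T₁: V = 240.00 × 1898/1126 = 404.55 V.
After T₂: V = 404.55 × 1947/1180 = 667.50 V.
I_load = 667.50/2500 = 0.26700 A, so P_out = 667.50 × 0.26700 = 178.22 W.
All ideal ⇒ P_in = P_out, so I_supply = 178.22/240 = 0.743 A.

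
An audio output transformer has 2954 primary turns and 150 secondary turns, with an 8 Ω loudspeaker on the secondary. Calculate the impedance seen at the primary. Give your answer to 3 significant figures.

Z_p ≈ 3100 Ω

Z_p = (N_p/N_s)² × Z_s = (2954/150)² × 8 = 3100 Ω.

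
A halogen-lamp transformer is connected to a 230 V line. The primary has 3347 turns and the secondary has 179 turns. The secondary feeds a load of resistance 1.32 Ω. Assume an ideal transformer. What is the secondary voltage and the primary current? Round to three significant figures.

V_s ≈ 12.3 V, I_p ≈ 0.498 A

V_s = V_p × N_s/N_p = 230 × 179/3347 = 12.301 V.
I_s = V_s/R = 12.301/1.32 = 9.3186 A.
I_p = I_s × N_s/N_p = 9.3186 × 179/3347 = 0.498 A.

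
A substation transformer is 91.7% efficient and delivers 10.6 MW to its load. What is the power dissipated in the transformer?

P_in = P_out/η = 1.06×10^7/0.917 = 1.15594×10^7 W.
P_loss = P_in − P_out = 1.15594×10^7 − 1.06×10^7 = 959000 W.

P_loss ≈ 959000 W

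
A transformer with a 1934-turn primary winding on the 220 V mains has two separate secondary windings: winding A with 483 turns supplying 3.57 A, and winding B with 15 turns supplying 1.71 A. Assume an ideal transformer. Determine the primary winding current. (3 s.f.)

V_A = 220 × 483/1934 = 54.943 V; V_B = 220 × 15/1934 = 1.7063 V.
P_out = V_A I_A + V_B I_B = 54.943×3.57 + 1.7063×1.71 = 196.15 + 2.9178 = 199.06 W.
Ideal ⇒ P_in = P_out, so I_p = P_out/V_p = 199.06/220 = 0.905 A.

I_p ≈ 0.905 A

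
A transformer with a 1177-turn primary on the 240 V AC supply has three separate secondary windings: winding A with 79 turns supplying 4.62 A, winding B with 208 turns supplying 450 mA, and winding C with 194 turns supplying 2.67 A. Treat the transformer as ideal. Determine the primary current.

V_A = 240 × 79/1177 = 16.109 V; V_B = 240 × 208/1177 = 42.413 V; V_C = 240 × 194/1177 = 39.558 V.
P_out = V_A I_A + V_B I_B + V_C I_C = 16.109×4.62 + 42.413×0.450 + 39.558×2.67 = 74.422 + 19.086 + 105.62 = 199.13 W.
Ideal ⇒ P_in = P_out, so I_p = P_out/V_p = 199.13/240 = 0.830 A.

I_p ≈ 0.830 A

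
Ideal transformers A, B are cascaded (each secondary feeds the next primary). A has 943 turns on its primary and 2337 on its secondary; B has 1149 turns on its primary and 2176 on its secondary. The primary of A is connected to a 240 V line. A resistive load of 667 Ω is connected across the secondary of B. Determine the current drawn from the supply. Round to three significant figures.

After A: V = 240.00 × 2337/943 = 594.78 V.
After B: V = 594.78 × 2176/1149 = 1126.4 V.
I_load = 1126.4/667 = 1.6888 A, so P_out = 1126.4 × 1.6888 = 1902.3 W.
All ideal ⇒ P_in = P_out, so I_supply = 1902.3/240 = 7.93 A.

I_supply ≈ 7.93 A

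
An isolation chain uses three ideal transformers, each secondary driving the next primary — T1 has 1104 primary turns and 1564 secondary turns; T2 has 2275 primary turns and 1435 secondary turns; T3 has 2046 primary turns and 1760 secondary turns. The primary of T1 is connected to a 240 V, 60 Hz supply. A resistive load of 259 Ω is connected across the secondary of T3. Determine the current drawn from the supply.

Secondary of T1: V = 240.00 × 1564/1104 = 340.00 V.
Secondary of T2: V = 340.00 × 1435/2275 = 214.46 V.
Secondary of T3: V = 214.46 × 1760/2046 = 184.48 V.
I_load = 184.48/259 = 0.71229 A, so P_out = 184.48 × 0.71229 = 131.41 W.
All ideal ⇒ P_in = P_out, so I_supply = 131.41/240 = 0.548 A.

I_supply ≈ 0.548 A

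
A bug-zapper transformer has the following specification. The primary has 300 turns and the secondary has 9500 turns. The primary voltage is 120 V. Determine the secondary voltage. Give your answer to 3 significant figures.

V_s/V_p = N_s/N_p, so V_s = 120 × 9500/300 = 3800 V.

V_s ≈ 3800 V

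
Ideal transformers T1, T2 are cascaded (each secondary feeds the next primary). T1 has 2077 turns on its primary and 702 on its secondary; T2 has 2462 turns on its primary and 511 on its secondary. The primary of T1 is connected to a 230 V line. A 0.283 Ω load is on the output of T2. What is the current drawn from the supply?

I_supply ≈ 4.00 A

After T1: V = 230.00 × 702/2077 = 77.737 V.
After T2: V = 77.737 × 511/2462 = 16.135 V.
I_load = 16.135/0.283 = 57.013 A, so P_out = 16.135 × 57.013 = 919.89 W.
All ideal ⇒ P_in = P_out, so I_supply = 919.89/230 = 4.00 A.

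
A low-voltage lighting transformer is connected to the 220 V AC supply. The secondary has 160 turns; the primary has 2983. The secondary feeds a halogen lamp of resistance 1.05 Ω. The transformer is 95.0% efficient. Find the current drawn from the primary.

I_p ≈ 0.635 A

V_s = 220 × 160/2983 = 11.800 V.
I_s = V_s/R = 11.800/1.05 = 11.238 A.
P_out = V_s I_s = 11.800 × 11.238 = 132.61 W.
P_in = P_out/η = 132.61/0.950 = 139.59 W.
I_p = P_in/V_p = 139.59/220 = 0.635 A.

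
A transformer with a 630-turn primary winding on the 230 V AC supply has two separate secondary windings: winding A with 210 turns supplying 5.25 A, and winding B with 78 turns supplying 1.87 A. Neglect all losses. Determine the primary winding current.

I_p ≈ 1.98 A

V_A = 230 × 210/630 = 76.667 V; V_B = 230 × 78/630 = 28.476 V.
P_out = V_A I_A + V_B I_B = 76.667×5.25 + 28.476×1.87 = 402.50 + 53.250 = 455.75 W.
Ideal ⇒ P_in = P_out, so I_p = P_out/V_p = 455.75/230 = 1.98 A.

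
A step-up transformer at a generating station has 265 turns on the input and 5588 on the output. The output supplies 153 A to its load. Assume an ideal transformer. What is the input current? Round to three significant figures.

For an ideal transformer I_in/I_out = N_out/N_in, so I_in = 153 × 5588/265 = 3230 A.

I_in ≈ 3230 A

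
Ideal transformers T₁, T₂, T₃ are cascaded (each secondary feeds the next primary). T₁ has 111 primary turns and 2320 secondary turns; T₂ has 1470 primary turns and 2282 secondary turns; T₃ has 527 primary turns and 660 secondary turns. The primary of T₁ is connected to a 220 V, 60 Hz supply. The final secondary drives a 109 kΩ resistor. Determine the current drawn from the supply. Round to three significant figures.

I_supply ≈ 3.33 A

After T₁: V = 220.00 × 2320/111 = 4598.2 V.
After T₂: V = 4598.2 × 2282/1470 = 7138.2 V.
After T₃: V = 7138.2 × 660/527 = 8939.6 V.
I_load = 8939.6/109000 = 0.082015 A, so P_out = 8939.6 × 0.082015 = 733.18 W.
All ideal ⇒ P_in = P_out, so I_supply = 733.18/220 = 3.33 A.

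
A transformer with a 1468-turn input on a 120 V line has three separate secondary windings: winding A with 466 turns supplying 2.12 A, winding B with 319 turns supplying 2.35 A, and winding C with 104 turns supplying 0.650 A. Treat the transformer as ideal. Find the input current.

I_in ≈ 1.23 A

V_A = 120 × 466/1468 = 38.093 V; V_B = 120 × 319/1468 = 26.076 V; V_C = 120 × 104/1468 = 8.5014 V.
P_out = V_A I_A + V_B I_B + V_C I_C = 38.093×2.12 + 26.076×2.35 + 8.5014×0.650 = 80.756 + 61.279 + 5.5259 = 147.56 W.
Ideal ⇒ P_in = P_out, so I_in = P_out/V_in = 147.56/120 = 1.23 A.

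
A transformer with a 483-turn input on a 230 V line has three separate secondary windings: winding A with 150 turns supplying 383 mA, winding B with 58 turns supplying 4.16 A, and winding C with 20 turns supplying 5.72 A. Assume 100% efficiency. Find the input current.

V_A = 230 × 150/483 = 71.429 V; V_B = 230 × 58/483 = 27.619 V; V_C = 230 × 20/483 = 9.5238 V.
P_out = V_A I_A + V_B I_B + V_C I_C = 71.429×0.383 + 27.619×4.16 + 9.5238×5.72 = 27.357 + 114.90 + 54.476 = 196.73 W.
Ideal ⇒ P_in = P_out, so I_in = P_out/V_in = 196.73/230 = 0.855 A.

I_in ≈ 0.855 A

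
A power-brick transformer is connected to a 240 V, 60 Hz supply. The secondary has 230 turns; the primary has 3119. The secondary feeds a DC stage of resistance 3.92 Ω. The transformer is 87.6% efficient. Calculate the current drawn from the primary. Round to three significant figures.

I_p ≈ 0.380 A

V_s = 240 × 230/3119 = 17.698 V.
I_s = V_s/R = 17.698/3.92 = 4.5148 A.
P_out = V_s I_s = 17.698 × 4.5148 = 79.903 W.
P_in = P_out/η = 79.903/0.876 = 91.213 W.
I_p = P_in/V_p = 91.213/240 = 0.380 A.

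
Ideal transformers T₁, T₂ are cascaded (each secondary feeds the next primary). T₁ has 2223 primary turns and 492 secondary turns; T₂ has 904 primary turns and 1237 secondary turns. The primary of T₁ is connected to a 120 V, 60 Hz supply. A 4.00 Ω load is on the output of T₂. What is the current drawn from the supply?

I_supply ≈ 2.75 A

Secondary of T₁: V = 120.00 × 492/2223 = 26.559 V.
Secondary of T₂: V = 26.559 × 1237/904 = 36.342 V.
I_load = 36.342/4.00 = 9.0855 A, so P_out = 36.342 × 9.0855 = 330.18 W.
All ideal ⇒ P_in = P_out, so I_supply = 330.18/120 = 2.75 A.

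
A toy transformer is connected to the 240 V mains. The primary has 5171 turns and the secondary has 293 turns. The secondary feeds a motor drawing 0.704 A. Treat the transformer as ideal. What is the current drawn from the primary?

I_p ≈ 0.0399 A

For an ideal transformer I_p N_p = I_s N_s, so I_p = 0.704 × 293/5171 = 0.0399 A.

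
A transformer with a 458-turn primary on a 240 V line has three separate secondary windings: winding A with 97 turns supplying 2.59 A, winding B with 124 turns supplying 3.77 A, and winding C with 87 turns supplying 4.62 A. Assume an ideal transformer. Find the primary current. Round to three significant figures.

V_A = 240 × 97/458 = 50.830 V; V_B = 240 × 124/458 = 64.978 V; V_C = 240 × 87/458 = 45.590 V.
P_out = V_A I_A + V_B I_B + V_C I_C = 50.830×2.59 + 64.978×3.77 + 45.590×4.62 = 131.65 + 244.97 + 210.62 = 587.24 W.
Ideal ⇒ P_in = P_out, so I_p = P_out/V_p = 587.24/240 = 2.45 A.

I_p ≈ 2.45 A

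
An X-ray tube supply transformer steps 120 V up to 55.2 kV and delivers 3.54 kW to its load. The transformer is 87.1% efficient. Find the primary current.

I_p ≈ 33.9 A

P_in = P_out/η = 3540/0.871 = 4064.3 W.
I_p = P_in/V_p = 4064.3/120 = 33.9 A.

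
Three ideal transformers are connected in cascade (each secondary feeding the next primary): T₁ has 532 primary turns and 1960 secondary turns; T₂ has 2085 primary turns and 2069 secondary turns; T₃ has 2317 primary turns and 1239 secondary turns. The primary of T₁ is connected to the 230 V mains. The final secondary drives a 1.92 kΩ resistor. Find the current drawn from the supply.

I_supply ≈ 0.458 A

Secondary of T₁: V = 230.00 × 1960/532 = 847.37 V.
Secondary of T₂: V = 847.37 × 2069/2085 = 840.87 V.
Secondary of T₃: V = 840.87 × 1239/2317 = 449.65 V.
I_load = 449.65/1920 = 0.23419 A, so P_out = 449.65 × 0.23419 = 105.30 W.
All ideal ⇒ P_in = P_out, so I_supply = 105.30/230 = 0.458 A.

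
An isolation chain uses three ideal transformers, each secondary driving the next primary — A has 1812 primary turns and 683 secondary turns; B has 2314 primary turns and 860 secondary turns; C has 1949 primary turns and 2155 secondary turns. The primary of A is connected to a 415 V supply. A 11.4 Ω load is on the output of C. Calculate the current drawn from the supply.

After A: V = 415.00 × 683/1812 = 156.43 V.
After B: V = 156.43 × 860/2314 = 58.136 V.
After C: V = 58.136 × 2155/1949 = 64.281 V.
I_load = 64.281/11.4 = 5.6387 A, so P_out = 64.281 × 5.6387 = 362.46 W.
All ideal ⇒ P_in = P_out, so I_supply = 362.46/415 = 0.873 A.

I_supply ≈ 0.873 A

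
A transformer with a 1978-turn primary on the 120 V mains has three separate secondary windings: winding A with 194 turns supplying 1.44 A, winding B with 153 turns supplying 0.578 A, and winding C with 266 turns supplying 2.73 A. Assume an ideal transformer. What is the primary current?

I_p ≈ 0.553 A

V_A = 120 × 194/1978 = 11.769 V; V_B = 120 × 153/1978 = 9.2821 V; V_C = 120 × 266/1978 = 16.138 V.
P_out = V_A I_A + V_B I_B + V_C I_C = 11.769×1.44 + 9.2821×0.578 + 16.138×2.73 = 16.948 + 5.3651 + 44.055 = 66.368 W.
Ideal ⇒ P_in = P_out, so I_p = P_out/V_p = 66.368/120 = 0.553 A.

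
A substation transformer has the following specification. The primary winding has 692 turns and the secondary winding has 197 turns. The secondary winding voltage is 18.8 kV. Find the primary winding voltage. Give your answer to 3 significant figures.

V_p/V_s = N_p/N_s, so V_p = 18800 × 692/197 = 66000 V.

V_p ≈ 66000 V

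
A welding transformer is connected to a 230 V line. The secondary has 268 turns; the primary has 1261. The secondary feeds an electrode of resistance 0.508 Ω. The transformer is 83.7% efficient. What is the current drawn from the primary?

V_s = 230 × 268/1261 = 48.882 V.
I_s = V_s/R = 48.882/0.508 = 96.224 A.
P_out = V_s I_s = 48.882 × 96.224 = 4703.6 W.
P_in = P_out/η = 4703.6/0.837 = 5619.6 W.
I_p = P_in/V_p = 5619.6/230 = 24.4 A.

I_p ≈ 24.4 A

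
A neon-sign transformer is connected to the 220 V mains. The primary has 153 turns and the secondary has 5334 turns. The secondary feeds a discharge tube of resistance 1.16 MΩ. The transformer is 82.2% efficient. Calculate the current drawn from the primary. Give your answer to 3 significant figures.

I_p ≈ 0.280 A

V_s = 220 × 5334/153 = 7669.8 V.
I_s = V_s/R = 7669.8/(1.16×10^6) = 0.0066119 A.
P_out = V_s I_s = 7669.8 × 0.0066119 = 50.712 W.
P_in = P_out/η = 50.712/0.822 = 61.693 W.
I_p = P_in/V_p = 61.693/220 = 0.280 A.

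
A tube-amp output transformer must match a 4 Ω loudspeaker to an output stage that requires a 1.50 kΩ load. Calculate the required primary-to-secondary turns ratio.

N_p/N_s ≈ 19.4

Z_p/Z_s = (N_p/N_s)², so N_p/N_s = √(1500/4) = √375 = 19.4.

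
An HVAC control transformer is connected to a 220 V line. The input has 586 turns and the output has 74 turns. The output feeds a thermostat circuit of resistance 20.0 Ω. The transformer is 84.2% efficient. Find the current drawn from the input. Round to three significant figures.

V_out = 220 × 74/586 = 27.782 V.
I_out = V_out/R = 27.782/20.0 = 1.3891 A.
P_out = V_out I_out = 27.782 × 1.3891 = 38.591 W.
P_in = P_out/η = 38.591/0.842 = 45.832 W.
I_in = P_in/V_in = 45.832/220 = 0.208 A.

I_in ≈ 0.208 A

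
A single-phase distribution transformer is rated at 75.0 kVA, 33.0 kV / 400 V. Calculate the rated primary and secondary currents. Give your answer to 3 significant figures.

I_p = S/V_p = 75000/33000 = 2.27 A.
I_s = S/V_s = 75000/400 = 188 A.

I_p ≈ 2.27 A, I_s ≈ 188 A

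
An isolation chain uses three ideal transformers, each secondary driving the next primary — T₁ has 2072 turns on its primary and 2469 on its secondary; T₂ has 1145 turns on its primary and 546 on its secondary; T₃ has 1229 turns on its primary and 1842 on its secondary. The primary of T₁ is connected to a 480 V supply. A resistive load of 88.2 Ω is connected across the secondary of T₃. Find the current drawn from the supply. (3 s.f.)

Secondary of T₁: V = 480.00 × 2469/2072 = 571.97 V.
Secondary of T₂: V = 571.97 × 546/1145 = 272.75 V.
Secondary of T₃: V = 272.75 × 1842/1229 = 408.79 V.
I_load = 408.79/88.2 = 4.6348 A, so P_out = 408.79 × 4.6348 = 1894.6 W.
All ideal ⇒ P_in = P_out, so I_supply = 1894.6/480 = 3.95 A.

I_supply ≈ 3.95 A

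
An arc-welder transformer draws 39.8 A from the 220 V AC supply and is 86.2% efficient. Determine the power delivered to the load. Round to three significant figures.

P_in = V_p I_p = 220 × 39.8 = 8756.0 W.
P_out = η P_in = 0.862 × 8756.0 = 7550 W.

P_out ≈ 7550 W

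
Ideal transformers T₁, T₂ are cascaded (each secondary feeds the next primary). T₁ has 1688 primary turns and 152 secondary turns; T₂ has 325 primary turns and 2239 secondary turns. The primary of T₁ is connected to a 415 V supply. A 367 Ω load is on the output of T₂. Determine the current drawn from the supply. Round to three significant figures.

I_supply ≈ 0.435 A

Secondary of T₁: V = 415.00 × 152/1688 = 37.370 V.
Secondary of T₂: V = 37.370 × 2239/325 = 257.45 V.
I_load = 257.45/367 = 0.70149 A, so P_out = 257.45 × 0.70149 = 180.60 W.
All ideal ⇒ P_in = P_out, so I_supply = 180.60/415 = 0.435 A.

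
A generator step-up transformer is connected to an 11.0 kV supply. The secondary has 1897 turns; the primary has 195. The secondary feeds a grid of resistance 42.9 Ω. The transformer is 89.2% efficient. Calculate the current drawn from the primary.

V_s = 11000 × 1897/195 = 107010 V.
I_s = V_s/R = 107010/42.9 = 2494.4 A.
P_out = V_s I_s = 107010 × 2494.4 = 2.6693×10^8 W.
P_in = P_out/η = 2.6693×10^8/0.892 = 2.9925×10^8 W.
I_p = P_in/V_p = 2.9925×10^8/11000 = 27200 A.

I_p ≈ 27200 A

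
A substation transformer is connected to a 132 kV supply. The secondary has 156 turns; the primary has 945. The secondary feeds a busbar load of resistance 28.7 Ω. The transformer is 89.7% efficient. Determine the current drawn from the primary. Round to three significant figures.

V_s = 132000 × 156/945 = 21790 V.
I_s = V_s/R = 21790/28.7 = 759.25 A.
P_out = V_s I_s = 21790 × 759.25 = 1.6544×10^7 W.
P_in = P_out/η = 1.6544×10^7/0.897 = 1.8444×10^7 W.
I_p = P_in/V_p = 1.8444×10^7/132000 = 140 A.

I_p ≈ 140 A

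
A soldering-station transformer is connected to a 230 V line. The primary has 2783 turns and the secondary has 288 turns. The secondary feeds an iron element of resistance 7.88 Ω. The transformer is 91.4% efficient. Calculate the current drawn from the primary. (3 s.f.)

I_p ≈ 0.342 A

V_s = 230 × 288/2783 = 23.802 V.
I_s = V_s/R = 23.802/7.88 = 3.0205 A.
P_out = V_s I_s = 23.802 × 3.0205 = 71.893 W.
P_in = P_out/η = 71.893/0.914 = 78.658 W.
I_p = P_in/V_p = 78.658/230 = 0.342 A.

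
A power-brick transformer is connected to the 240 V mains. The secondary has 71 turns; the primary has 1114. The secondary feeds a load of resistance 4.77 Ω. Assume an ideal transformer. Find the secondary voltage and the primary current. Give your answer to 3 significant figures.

V_s ≈ 15.3 V, I_p ≈ 0.204 A

V_s = V_p × N_s/N_p = 240 × 71/1114 = 15.296 V.
I_s = V_s/R = 15.296/4.77 = 3.2068 A.
I_p = I_s × N_s/N_p = 3.2068 × 71/1114 = 0.204 A.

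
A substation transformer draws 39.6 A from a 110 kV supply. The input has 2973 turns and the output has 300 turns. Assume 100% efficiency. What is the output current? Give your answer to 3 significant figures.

I_out/I_in = N_in/N_out, so I_out = 39.6 × 2973/300 = 392 A.

I_out ≈ 392 A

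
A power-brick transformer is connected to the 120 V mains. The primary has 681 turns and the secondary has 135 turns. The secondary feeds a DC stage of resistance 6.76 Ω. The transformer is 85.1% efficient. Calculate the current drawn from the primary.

V_s = 120 × 135/681 = 23.789 V.
I_s = V_s/R = 23.789/6.76 = 3.5190 A.
P_out = V_s I_s = 23.789 × 3.5190 = 83.712 W.
P_in = P_out/η = 83.712/0.851 = 98.369 W.
I_p = P_in/V_p = 98.369/120 = 0.820 A.

I_p ≈ 0.820 A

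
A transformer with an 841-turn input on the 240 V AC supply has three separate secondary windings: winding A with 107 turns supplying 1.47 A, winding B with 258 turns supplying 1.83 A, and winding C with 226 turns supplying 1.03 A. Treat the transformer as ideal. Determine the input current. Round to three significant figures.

V_A = 240 × 107/841 = 30.535 V; V_B = 240 × 258/841 = 73.627 V; V_C = 240 × 226/841 = 64.495 V.
P_out = V_A I_A + V_B I_B + V_C I_C = 30.535×1.47 + 73.627×1.83 + 64.495×1.03 = 44.887 + 134.74 + 66.429 = 246.05 W.
Ideal ⇒ P_in = P_out, so I_in = P_out/V_in = 246.05/240 = 1.03 A.

I_in ≈ 1.03 A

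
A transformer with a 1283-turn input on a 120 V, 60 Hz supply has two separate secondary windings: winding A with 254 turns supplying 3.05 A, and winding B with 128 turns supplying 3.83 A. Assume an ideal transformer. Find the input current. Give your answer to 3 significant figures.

I_in ≈ 0.986 A

V_A = 120 × 254/1283 = 23.757 V; V_B = 120 × 128/1283 = 11.972 V.
P_out = V_A I_A + V_B I_B = 23.757×3.05 + 11.972×3.83 = 72.458 + 45.853 = 118.31 W.
Ideal ⇒ P_in = P_out, so I_in = P_out/V_in = 118.31/120 = 0.986 A.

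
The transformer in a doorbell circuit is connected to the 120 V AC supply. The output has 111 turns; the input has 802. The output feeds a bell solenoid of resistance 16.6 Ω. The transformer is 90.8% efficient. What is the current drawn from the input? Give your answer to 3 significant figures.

I_in ≈ 0.153 A

V_out = 120 × 111/802 = 16.608 V.
I_out = V_out/R = 16.608/16.6 = 1.0005 A.
P_out = V_out I_out = 16.608 × 1.0005 = 16.617 W.
P_in = P_out/η = 16.617/0.908 = 18.301 W.
I_in = P_in/V_in = 18.301/120 = 0.153 A.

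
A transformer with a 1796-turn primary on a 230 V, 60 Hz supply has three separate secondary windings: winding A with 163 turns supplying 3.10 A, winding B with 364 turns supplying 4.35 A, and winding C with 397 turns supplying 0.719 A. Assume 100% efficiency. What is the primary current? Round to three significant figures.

I_p ≈ 1.32 A

V_A = 230 × 163/1796 = 20.874 V; V_B = 230 × 364/1796 = 46.615 V; V_C = 230 × 397/1796 = 50.841 V.
P_out = V_A I_A + V_B I_B + V_C I_C = 20.874×3.10 + 46.615×4.35 + 50.841×0.719 = 64.710 + 202.77 + 36.555 = 304.04 W.
Ideal ⇒ P_in = P_out, so I_p = P_out/V_p = 304.04/230 = 1.32 A.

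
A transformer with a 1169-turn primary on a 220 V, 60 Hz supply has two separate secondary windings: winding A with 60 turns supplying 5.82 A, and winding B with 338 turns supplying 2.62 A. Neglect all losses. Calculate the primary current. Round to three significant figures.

V_A = 220 × 60/1169 = 11.292 V; V_B = 220 × 338/1169 = 63.610 V.
P_out = V_A I_A + V_B I_B = 11.292×5.82 + 63.610×2.62 = 65.718 + 166.66 = 232.38 W.
Ideal ⇒ P_in = P_out, so I_p = P_out/V_p = 232.38/220 = 1.06 A.

I_p ≈ 1.06 A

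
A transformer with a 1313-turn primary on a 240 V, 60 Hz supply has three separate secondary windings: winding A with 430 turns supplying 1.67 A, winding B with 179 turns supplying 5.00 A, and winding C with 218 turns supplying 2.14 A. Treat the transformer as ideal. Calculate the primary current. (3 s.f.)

V_A = 240 × 430/1313 = 78.599 V; V_B = 240 × 179/1313 = 32.719 V; V_C = 240 × 218/1313 = 39.848 V.
P_out = V_A I_A + V_B I_B + V_C I_C = 78.599×1.67 + 32.719×5.00 + 39.848×2.14 = 131.26 + 163.59 + 85.274 = 380.13 W.
Ideal ⇒ P_in = P_out, so I_p = P_out/V_p = 380.13/240 = 1.58 A.

I_p ≈ 1.58 A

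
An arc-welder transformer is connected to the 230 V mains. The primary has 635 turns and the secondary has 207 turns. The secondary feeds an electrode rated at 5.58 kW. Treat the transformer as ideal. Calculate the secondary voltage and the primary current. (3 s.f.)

V_s = V_p × N_s/N_p = 230 × 207/635 = 74.976 V.
I_s = P/V_s = 5580/74.976 = 74.423 A.
I_p = I_s × N_s/N_p = 74.423 × 207/635 = 24.3 A.

V_s ≈ 75.0 V, I_p ≈ 24.3 A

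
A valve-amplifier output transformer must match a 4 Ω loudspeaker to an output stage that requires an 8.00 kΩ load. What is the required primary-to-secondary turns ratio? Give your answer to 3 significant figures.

Z_p/Z_s = (N_p/N_s)², so N_p/N_s = √(8000/4) = √2000 = 44.7.

N_p/N_s ≈ 44.7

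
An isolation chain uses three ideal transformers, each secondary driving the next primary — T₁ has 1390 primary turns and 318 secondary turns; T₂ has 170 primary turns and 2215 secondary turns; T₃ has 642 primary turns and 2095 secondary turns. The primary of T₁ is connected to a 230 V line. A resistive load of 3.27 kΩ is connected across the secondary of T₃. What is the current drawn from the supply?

I_supply ≈ 6.66 A

After T₁: V = 230.00 × 318/1390 = 52.619 V.
After T₂: V = 52.619 × 2215/170 = 685.59 V.
After T₃: V = 685.59 × 2095/642 = 2237.2 V.
I_load = 2237.2/3270 = 0.68417 A, so P_out = 2237.2 × 0.68417 = 1530.7 W.
All ideal ⇒ P_in = P_out, so I_supply = 1530.7/230 = 6.66 A.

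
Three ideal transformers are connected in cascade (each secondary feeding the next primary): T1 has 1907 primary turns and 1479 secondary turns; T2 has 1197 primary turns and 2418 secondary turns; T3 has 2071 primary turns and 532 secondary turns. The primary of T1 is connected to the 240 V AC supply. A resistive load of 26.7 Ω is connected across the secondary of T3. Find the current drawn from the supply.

I_supply ≈ 1.46 A

After T1: V = 240.00 × 1479/1907 = 186.14 V.
After T2: V = 186.14 × 2418/1197 = 376.00 V.
After T3: V = 376.00 × 532/2071 = 96.588 V.
I_load = 96.588/26.7 = 3.6175 A, so P_out = 96.588 × 3.6175 = 349.41 W.
All ideal ⇒ P_in = P_out, so I_supply = 349.41/240 = 1.46 A.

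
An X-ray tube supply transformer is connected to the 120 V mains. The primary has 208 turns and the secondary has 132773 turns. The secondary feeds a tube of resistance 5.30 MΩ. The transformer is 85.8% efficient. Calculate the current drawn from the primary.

V_s = 120 × 132773/208 = 76600 V.
I_s = V_s/R = 76600/(5.30×10^6) = 0.014453 A.
P_out = V_s I_s = 76600 × 0.014453 = 1107.1 W.
P_in = P_out/η = 1107.1/0.858 = 1290.3 W.
I_p = P_in/V_p = 1290.3/120 = 10.8 A.

I_p ≈ 10.8 A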